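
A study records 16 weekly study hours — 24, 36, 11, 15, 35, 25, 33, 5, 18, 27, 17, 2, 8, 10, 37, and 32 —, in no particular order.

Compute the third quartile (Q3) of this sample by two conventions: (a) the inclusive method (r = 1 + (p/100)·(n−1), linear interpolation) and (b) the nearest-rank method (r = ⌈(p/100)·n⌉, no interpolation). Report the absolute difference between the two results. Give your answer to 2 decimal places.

Sorted: 2, 5, 8, 10, 11, 15, 17, 18, 24, 25, 27, 32, 33, 35, 36, 37.
n = 16.
(a) r = 12.25; between ranks 12 (32) and 13 (33): 32.25.
(b) the nearest-rank method: rank 12 → 32.
|32.25 − 32| = 0.25.

0.25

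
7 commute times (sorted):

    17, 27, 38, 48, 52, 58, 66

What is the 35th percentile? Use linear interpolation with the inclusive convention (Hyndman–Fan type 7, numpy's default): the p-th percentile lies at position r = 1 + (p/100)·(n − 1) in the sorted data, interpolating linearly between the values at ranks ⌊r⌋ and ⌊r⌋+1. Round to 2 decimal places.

n = 7.
r = 1 + (35/100)·(7 − 1) = 1 + 2.1 = 3.1.
Rank 3 is 38 and rank 4 is 48.
Interpolate: 38 + 0.1·(48 − 38) = 38 + 0.1·10 = 39.

39.00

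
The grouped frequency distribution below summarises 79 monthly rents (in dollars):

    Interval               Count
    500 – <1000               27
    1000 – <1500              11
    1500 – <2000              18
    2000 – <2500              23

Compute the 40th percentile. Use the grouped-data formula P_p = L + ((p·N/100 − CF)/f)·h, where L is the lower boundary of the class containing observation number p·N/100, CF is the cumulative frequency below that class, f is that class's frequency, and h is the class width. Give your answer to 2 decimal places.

1209.09

N = 79; target position k = 40/100 · 79 = 31.6.
Cumulative frequencies: 27, 38, 56, 79.
Observation 31.6 falls in the class 1000 – <1500.
L = 1000, CF = 27, f = 11, h = 500.
P40 = 1000 + ((31.6 − 27)/11)·500 = 1000 + 209.091 = 1209.09.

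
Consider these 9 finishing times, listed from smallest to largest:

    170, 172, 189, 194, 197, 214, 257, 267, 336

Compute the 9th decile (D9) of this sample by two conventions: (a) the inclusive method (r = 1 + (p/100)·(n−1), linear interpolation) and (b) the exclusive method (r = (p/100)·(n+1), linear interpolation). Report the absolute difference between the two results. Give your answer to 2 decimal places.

55.20

n = 9.
(a) r = 8.2; between ranks 8 (267) and 9 (336): 280.8.
(b) r = 9 → value at rank 9 = 336.
|280.8 − 336| = 55.2.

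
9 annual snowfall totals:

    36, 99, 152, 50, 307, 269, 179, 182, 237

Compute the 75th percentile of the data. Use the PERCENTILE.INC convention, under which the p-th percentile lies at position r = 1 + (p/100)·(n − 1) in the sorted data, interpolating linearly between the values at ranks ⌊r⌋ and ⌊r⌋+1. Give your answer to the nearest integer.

237

Sorted: 36, 50, 99, 152, 179, 182, 237, 269, 307.
n = 9.
r = 1 + (75/100)·(9 − 1) = 1 + 6 = 7.
r is an integer, so P75 is the value at rank 7: 237.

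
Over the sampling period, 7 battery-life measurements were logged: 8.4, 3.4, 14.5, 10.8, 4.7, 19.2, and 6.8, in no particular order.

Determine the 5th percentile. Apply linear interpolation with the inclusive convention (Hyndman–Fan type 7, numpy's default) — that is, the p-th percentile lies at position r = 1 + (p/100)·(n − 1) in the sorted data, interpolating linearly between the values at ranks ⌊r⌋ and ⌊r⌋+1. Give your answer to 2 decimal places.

3.79

Sorted: 3.4, 4.7, 6.8, 8.4, 10.8, 14.5, 19.2.
n = 7.
r = 1 + (5/100)·(7 − 1) = 1 + 0.3 = 1.3.
Rank 1 is 3.4 and rank 2 is 4.7.
Interpolate: 3.4 + 0.3·(4.7 − 3.4) = 3.4 + 0.3·1.3 = 3.79.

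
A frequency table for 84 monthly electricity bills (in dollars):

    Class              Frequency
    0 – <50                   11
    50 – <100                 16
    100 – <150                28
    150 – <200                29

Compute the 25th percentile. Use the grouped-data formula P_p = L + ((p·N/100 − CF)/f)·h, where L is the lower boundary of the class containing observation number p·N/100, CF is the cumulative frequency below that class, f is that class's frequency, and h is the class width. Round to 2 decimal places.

81.25

N = 84; target position k = 25/100 · 84 = 21.
Cumulative frequencies: 11, 27, 55, 84.
Observation 21 falls in the class 50 – <100.
L = 50, CF = 11, f = 16, h = 50.
P25 = 50 + ((21 − 11)/16)·50 = 50 + 31.25 = 81.25.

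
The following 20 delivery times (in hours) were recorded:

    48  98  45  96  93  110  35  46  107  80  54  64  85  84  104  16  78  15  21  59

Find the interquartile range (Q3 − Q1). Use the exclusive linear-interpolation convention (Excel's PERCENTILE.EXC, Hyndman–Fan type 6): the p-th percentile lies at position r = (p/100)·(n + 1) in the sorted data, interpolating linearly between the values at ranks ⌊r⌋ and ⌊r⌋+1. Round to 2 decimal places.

Sorted: 15, 16, 21, 35, 45, 46, 48, 54, 59, 64, 78, 80, 84, 85, 93, 96, 98, 104, 107, 110.
n = 20.
P25: r = 5.25; ranks 5–6 are 45, 46; interpolating gives 45.25.
P75: r = 15.75; ranks 15–16 are 93, 96; interpolating gives 95.25.
Difference: 95.25 − 45.25 = 50.

50.00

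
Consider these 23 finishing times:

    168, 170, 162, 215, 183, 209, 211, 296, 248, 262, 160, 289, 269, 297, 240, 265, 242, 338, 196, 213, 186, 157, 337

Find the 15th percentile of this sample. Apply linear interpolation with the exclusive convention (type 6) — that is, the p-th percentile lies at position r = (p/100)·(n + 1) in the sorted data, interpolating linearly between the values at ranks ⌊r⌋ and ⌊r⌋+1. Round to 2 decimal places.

Sorted: 157, 160, 162, 168, 170, 183, 186, 196, 209, 211, 213, 215, 240, 242, 248, 262, 265, 269, 289, 296, 297, 337, 338.
n = 23.
r = (15/100)·(23 + 1) = 3.6.
Rank 3 is 162 and rank 4 is 168.
Interpolate: 162 + 0.6·(168 − 162) = 162 + 0.6·6 = 165.6.

165.60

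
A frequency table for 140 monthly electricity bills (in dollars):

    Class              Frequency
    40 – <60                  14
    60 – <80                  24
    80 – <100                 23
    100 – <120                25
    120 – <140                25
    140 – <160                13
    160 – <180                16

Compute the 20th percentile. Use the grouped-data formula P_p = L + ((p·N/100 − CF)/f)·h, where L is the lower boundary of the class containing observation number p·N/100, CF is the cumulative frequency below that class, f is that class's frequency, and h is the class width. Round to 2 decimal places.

71.67

N = 140; target position k = 20/100 · 140 = 28.
Cumulative frequencies: 14, 38, 61, 86, 111, 124, 140.
Observation 28 falls in the class 60 – <80.
L = 60, CF = 14, f = 24, h = 20.
P20 = 60 + ((28 − 14)/24)·20 = 60 + 11.6667 = 71.6667.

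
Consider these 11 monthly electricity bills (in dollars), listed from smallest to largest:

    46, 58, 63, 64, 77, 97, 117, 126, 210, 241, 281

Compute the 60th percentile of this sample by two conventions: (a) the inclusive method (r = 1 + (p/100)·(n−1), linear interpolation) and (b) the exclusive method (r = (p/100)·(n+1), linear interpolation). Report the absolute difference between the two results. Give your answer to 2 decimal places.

1.80

n = 11.
(a) r = 7 → value at rank 7 = 117.
(b) r = 7.2; between ranks 7 (117) and 8 (126): 118.8.
|117 − 118.8| = 1.8.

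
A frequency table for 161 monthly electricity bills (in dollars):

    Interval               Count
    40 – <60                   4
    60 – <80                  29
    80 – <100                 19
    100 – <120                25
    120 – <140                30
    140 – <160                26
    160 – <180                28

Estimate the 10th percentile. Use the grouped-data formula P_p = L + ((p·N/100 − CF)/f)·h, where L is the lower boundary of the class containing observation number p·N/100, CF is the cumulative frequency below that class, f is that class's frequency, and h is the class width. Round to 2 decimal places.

N = 161; target position k = 10/100 · 161 = 16.1.
Cumulative frequencies: 4, 33, 52, 77, 107, 133, 161.
Observation 16.1 falls in the class 60 – <80.
L = 60, CF = 4, f = 29, h = 20.
P10 = 60 + ((16.1 − 4)/29)·20 = 60 + 8.34483 = 68.3448.

68.34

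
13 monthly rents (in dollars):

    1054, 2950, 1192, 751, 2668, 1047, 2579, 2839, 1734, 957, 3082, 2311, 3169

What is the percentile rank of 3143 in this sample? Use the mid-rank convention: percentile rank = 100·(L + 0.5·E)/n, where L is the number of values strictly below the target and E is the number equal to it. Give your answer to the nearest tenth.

Sorted: 751, 957, 1047, 1054, 1192, 1734, 2311, 2579, 2668, 2839, 2950, 3082, 3169.
Count below 3143: L = 12; count equal: E = 0; n = 13.
Percentile rank = 100·(12 + 0.5·0)/13 = 100·12/13 = 92.31.

92.3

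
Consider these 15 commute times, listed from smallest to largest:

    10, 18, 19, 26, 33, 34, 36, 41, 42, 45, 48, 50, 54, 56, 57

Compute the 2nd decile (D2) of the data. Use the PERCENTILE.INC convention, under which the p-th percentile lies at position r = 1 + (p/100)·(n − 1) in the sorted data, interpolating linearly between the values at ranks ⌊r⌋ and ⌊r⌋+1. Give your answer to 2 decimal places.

24.60

n = 15.
r = 1 + (20/100)·(15 − 1) = 1 + 2.8 = 3.8.
Rank 3 is 19 and rank 4 is 26.
Interpolate: 19 + 0.8·(26 − 19) = 19 + 0.8·7 = 24.6.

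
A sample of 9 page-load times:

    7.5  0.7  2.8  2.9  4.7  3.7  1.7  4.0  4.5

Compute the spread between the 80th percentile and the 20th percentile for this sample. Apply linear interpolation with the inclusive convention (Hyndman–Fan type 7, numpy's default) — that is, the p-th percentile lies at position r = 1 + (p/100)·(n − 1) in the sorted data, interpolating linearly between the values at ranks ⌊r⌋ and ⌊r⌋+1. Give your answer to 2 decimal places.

Sorted: 0.7, 1.7, 2.8, 2.9, 3.7, 4.0, 4.5, 4.7, 7.5.
n = 9.
P20: r = 2.6; ranks 2–3 are 1.7, 2.8; interpolating gives 2.36.
P80: r = 7.4; ranks 7–8 are 4.5, 4.7; interpolating gives 4.58.
Difference: 4.58 − 2.36 = 2.22.

2.22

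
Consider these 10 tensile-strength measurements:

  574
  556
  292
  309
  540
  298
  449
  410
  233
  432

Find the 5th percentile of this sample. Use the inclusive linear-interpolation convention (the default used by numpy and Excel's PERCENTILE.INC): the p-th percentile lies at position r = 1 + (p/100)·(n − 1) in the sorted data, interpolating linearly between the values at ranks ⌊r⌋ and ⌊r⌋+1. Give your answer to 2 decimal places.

Sorted: 233, 292, 298, 309, 410, 432, 449, 540, 556, 574.
n = 10.
r = 1 + (5/100)·(10 − 1) = 1 + 0.45 = 1.45.
Rank 1 is 233 and rank 2 is 292.
Interpolate: 233 + 0.45·(292 − 233) = 233 + 0.45·59 = 259.55.

259.55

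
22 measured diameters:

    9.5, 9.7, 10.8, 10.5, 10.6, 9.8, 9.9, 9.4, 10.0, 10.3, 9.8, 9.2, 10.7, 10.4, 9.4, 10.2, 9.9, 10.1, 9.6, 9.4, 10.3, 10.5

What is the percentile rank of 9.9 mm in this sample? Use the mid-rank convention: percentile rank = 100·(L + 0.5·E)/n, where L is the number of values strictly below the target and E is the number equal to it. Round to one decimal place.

45.5

Sorted: 9.2, 9.4, 9.4, 9.4, 9.5, 9.6, 9.7, 9.8, 9.8, 9.9, 9.9, 10.0, 10.1, 10.2, 10.3, 10.3, 10.4, 10.5, 10.5, 10.6, 10.7, 10.8.
Count below 9.9: L = 9; count equal: E = 2; n = 22.
Percentile rank = 100·(9 + 0.5·2)/22 = 100·10/22 = 45.45.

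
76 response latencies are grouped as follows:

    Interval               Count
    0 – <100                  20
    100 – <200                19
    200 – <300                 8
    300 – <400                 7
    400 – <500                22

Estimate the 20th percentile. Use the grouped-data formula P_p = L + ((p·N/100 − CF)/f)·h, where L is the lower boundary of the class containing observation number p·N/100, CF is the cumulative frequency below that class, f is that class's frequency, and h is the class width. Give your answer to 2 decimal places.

76.00

N = 76; target position k = 20/100 · 76 = 15.2.
Cumulative frequencies: 20, 39, 47, 54, 76.
Observation 15.2 falls in the class 0 – <100.
L = 0, CF = 0, f = 20, h = 100.
P20 = 0 + ((15.2 − 0)/20)·100 = 0 + 76 = 76.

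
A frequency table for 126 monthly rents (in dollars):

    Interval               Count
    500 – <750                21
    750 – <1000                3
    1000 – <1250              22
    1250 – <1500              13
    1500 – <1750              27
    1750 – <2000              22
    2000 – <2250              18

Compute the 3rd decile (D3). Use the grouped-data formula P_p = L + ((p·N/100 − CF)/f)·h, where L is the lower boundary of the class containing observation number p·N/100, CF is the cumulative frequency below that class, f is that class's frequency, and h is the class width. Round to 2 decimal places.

N = 126; target position k = 30/100 · 126 = 37.8.
Cumulative frequencies: 21, 24, 46, 59, 86, 108, 126.
Observation 37.8 falls in the class 1000 – <1250.
L = 1000, CF = 24, f = 22, h = 250.
P30 = 1000 + ((37.8 − 24)/22)·250 = 1000 + 156.818 = 1156.82.

1156.82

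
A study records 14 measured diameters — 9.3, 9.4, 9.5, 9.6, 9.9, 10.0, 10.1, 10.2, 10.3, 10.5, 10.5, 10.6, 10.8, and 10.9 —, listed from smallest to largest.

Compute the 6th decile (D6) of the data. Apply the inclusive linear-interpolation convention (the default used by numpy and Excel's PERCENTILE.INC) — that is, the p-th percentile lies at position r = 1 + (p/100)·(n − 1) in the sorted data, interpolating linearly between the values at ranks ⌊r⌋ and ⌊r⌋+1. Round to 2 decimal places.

n = 14.
r = 1 + (60/100)·(14 − 1) = 1 + 7.8 = 8.8.
Rank 8 is 10.2 and rank 9 is 10.3.
Interpolate: 10.2 + 0.8·(10.3 − 10.2) = 10.2 + 0.8·0.1 = 10.28.

10.28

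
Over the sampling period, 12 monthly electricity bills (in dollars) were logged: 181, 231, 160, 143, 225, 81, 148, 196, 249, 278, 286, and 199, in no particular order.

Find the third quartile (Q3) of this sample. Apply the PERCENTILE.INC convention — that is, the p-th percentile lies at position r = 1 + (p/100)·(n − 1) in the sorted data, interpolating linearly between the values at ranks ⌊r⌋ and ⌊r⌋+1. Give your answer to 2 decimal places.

Sorted: 81, 143, 148, 160, 181, 196, 199, 225, 231, 249, 278, 286.
n = 12.
r = 1 + (75/100)·(12 − 1) = 1 + 8.25 = 9.25.
Rank 9 is 231 and rank 10 is 249.
Interpolate: 231 + 0.25·(249 − 231) = 231 + 0.25·18 = 235.5.

235.50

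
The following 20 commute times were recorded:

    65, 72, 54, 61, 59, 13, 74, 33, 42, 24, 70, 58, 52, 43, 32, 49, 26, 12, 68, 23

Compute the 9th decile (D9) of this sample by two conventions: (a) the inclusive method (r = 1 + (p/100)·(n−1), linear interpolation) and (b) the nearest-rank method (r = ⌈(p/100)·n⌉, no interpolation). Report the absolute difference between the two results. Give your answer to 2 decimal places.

0.20

Sorted: 12, 13, 23, 24, 26, 32, 33, 42, 43, 49, 52, 54, 58, 59, 61, 65, 68, 70, 72, 74.
n = 20.
(a) r = 18.1; between ranks 18 (70) and 19 (72): 70.2.
(b) the nearest-rank method: rank 18 → 70.
|70.2 − 70| = 0.2.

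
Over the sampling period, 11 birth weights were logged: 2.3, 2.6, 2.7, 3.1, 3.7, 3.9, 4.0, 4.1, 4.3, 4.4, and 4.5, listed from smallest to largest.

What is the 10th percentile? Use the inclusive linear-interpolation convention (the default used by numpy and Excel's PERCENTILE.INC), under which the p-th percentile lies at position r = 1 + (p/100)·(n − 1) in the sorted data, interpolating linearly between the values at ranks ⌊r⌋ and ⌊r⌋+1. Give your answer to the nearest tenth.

2.6

n = 11.
r = 1 + (10/100)·(11 − 1) = 1 + 1 = 2.
r is an integer, so P10 is the value at rank 2: 2.6.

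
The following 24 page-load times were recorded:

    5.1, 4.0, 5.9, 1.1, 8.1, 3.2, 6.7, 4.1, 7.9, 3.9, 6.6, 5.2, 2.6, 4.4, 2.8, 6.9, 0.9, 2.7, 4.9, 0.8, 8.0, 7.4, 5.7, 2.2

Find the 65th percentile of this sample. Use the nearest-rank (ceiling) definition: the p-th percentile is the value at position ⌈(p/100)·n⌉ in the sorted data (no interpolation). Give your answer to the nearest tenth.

Sorted: 0.8, 0.9, 1.1, 2.2, 2.6, 2.7, 2.8, 3.2, 3.9, 4.0, 4.1, 4.4, 4.9, 5.1, 5.2, 5.7, 5.9, 6.6, 6.7, 6.9, 7.4, 7.9, 8.0, 8.1.
n = 24.
Position = ⌈65/100 · 24⌉ = ⌈15.6⌉ = 16.
The value at rank 16 is 5.7.

5.7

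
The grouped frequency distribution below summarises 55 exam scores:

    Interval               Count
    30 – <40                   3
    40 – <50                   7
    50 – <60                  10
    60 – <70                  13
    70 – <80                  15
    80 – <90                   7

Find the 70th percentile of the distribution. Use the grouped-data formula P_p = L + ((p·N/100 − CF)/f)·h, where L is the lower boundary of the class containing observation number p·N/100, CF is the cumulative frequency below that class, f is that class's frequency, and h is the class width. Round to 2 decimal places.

N = 55; target position k = 70/100 · 55 = 38.5.
Cumulative frequencies: 3, 10, 20, 33, 48, 55.
Observation 38.5 falls in the class 70 – <80.
L = 70, CF = 33, f = 15, h = 10.
P70 = 70 + ((38.5 − 33)/15)·10 = 70 + 3.66667 = 73.6667.

73.67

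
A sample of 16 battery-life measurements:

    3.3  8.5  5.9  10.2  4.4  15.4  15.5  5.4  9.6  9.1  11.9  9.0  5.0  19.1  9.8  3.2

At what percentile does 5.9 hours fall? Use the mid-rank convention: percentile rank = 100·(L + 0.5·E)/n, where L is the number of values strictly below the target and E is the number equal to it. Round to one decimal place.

Sorted: 3.2, 3.3, 4.4, 5.0, 5.4, 5.9, 8.5, 9.0, 9.1, 9.6, 9.8, 10.2, 11.9, 15.4, 15.5, 19.1.
Count below 5.9: L = 5; count equal: E = 1; n = 16.
Percentile rank = 100·(5 + 0.5·1)/16 = 100·5.5/16 = 34.38.

34.4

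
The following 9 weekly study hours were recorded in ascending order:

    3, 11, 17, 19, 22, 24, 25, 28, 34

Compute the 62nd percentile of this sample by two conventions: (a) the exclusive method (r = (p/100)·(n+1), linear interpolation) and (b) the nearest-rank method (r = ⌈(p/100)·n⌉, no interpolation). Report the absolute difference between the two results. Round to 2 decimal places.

0.20

n = 9.
(a) r = 6.2; between ranks 6 (24) and 7 (25): 24.2.
(b) the nearest-rank method: rank 6 → 24.
|24.2 − 24| = 0.2.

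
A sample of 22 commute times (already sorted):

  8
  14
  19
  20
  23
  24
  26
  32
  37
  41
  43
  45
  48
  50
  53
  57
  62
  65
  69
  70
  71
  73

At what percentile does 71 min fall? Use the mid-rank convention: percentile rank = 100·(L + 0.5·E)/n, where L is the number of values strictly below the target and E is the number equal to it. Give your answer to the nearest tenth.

Count below 71: L = 20; count equal: E = 1; n = 22.
Percentile rank = 100·(20 + 0.5·1)/22 = 100·20.5/22 = 93.18.

93.2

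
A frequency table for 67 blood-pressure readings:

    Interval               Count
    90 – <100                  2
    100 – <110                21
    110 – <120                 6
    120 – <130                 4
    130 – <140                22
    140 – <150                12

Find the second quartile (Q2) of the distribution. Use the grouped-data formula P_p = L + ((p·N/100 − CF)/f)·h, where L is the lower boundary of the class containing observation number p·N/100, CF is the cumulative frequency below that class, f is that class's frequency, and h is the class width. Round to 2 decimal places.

N = 67; target position k = 50/100 · 67 = 33.5.
Cumulative frequencies: 2, 23, 29, 33, 55, 67.
Observation 33.5 falls in the class 130 – <140.
L = 130, CF = 33, f = 22, h = 10.
P50 = 130 + ((33.5 − 33)/22)·10 = 130 + 0.227273 = 130.227.

130.23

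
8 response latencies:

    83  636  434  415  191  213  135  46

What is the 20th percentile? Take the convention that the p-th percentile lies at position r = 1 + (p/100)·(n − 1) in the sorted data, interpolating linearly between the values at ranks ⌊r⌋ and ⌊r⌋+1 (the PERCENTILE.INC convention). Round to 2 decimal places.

103.80

Sorted: 46, 83, 135, 191, 213, 415, 434, 636.
n = 8.
r = 1 + (20/100)·(8 − 1) = 1 + 1.4 = 2.4.
Rank 2 is 83 and rank 3 is 135.
Interpolate: 83 + 0.4·(135 − 83) = 83 + 0.4·52 = 103.8.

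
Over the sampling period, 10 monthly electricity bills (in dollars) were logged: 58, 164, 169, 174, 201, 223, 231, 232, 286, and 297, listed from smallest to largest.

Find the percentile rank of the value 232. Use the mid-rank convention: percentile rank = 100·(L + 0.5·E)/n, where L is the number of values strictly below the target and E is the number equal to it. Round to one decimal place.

Count below 232: L = 7; count equal: E = 1; n = 10.
Percentile rank = 100·(7 + 0.5·1)/10 = 100·7.5/10 = 75.

75.0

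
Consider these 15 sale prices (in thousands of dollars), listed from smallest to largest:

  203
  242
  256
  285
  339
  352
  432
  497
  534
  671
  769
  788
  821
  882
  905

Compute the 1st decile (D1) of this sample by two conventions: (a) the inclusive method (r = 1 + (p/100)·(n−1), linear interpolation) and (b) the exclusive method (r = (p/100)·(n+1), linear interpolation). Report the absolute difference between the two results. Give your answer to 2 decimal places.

21.20

n = 15.
(a) r = 2.4; between ranks 2 (242) and 3 (256): 247.6.
(b) r = 1.6; between ranks 1 (203) and 2 (242): 226.4.
|247.6 − 226.4| = 21.2.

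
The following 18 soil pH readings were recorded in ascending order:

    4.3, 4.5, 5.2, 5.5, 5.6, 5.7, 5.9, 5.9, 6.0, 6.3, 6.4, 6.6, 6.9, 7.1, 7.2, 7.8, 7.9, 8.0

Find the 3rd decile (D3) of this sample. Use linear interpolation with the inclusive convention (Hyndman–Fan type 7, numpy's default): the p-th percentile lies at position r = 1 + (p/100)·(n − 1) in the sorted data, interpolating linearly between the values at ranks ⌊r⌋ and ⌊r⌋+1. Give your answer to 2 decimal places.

n = 18.
r = 1 + (30/100)·(18 − 1) = 1 + 5.1 = 6.1.
Rank 6 is 5.7 and rank 7 is 5.9.
Interpolate: 5.7 + 0.1·(5.9 − 5.7) = 5.7 + 0.1·0.2 = 5.72.

5.72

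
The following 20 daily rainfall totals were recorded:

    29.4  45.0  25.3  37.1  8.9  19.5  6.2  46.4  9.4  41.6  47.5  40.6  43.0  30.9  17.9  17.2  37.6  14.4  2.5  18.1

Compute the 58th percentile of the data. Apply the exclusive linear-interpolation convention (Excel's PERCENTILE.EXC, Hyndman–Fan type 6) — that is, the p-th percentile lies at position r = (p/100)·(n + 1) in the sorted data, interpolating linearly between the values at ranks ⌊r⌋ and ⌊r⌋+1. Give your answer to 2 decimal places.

32.02

Sorted: 2.5, 6.2, 8.9, 9.4, 14.4, 17.2, 17.9, 18.1, 19.5, 25.3, 29.4, 30.9, 37.1, 37.6, 40.6, 41.6, 43.0, 45.0, 46.4, 47.5.
n = 20.
r = (58/100)·(20 + 1) = 12.18.
Rank 12 is 30.9 and rank 13 is 37.1.
Interpolate: 30.9 + 0.18·(37.1 − 30.9) = 30.9 + 0.18·6.2 = 32.016.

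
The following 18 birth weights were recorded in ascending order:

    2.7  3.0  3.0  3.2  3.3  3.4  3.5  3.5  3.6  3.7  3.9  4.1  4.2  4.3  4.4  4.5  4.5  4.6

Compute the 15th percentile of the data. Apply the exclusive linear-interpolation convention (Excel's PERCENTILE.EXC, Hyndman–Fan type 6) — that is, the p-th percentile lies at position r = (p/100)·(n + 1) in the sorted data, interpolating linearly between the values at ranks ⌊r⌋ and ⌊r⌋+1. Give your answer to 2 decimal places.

n = 18.
r = (15/100)·(18 + 1) = 2.85.
Rank 2 is 3.0 and rank 3 is 3.0.
Interpolate: 3.0 + 0.85·(3.0 − 3.0) = 3.0 + 0.85·0 = 3.

3.00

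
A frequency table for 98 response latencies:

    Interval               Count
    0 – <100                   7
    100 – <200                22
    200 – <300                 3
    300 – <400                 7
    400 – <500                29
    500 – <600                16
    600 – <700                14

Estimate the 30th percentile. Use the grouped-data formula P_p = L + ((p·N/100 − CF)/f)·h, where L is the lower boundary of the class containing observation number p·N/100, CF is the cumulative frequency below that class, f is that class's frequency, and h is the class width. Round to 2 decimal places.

N = 98; target position k = 30/100 · 98 = 29.4.
Cumulative frequencies: 7, 29, 32, 39, 68, 84, 98.
Observation 29.4 falls in the class 200 – <300.
L = 200, CF = 29, f = 3, h = 100.
P30 = 200 + ((29.4 − 29)/3)·100 = 200 + 13.3333 = 213.333.

213.33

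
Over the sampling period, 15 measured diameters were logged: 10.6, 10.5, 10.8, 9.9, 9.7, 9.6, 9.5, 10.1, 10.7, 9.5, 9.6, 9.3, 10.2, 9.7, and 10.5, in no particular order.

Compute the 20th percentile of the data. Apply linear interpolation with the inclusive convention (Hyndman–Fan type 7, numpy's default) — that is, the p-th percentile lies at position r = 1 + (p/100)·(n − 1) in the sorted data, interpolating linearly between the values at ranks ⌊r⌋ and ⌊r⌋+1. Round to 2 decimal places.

9.58

Sorted: 9.3, 9.5, 9.5, 9.6, 9.6, 9.7, 9.7, 9.9, 10.1, 10.2, 10.5, 10.5, 10.6, 10.7, 10.8.
n = 15.
r = 1 + (20/100)·(15 − 1) = 1 + 2.8 = 3.8.
Rank 3 is 9.5 and rank 4 is 9.6.
Interpolate: 9.5 + 0.8·(9.6 − 9.5) = 9.5 + 0.8·0.1 = 9.58.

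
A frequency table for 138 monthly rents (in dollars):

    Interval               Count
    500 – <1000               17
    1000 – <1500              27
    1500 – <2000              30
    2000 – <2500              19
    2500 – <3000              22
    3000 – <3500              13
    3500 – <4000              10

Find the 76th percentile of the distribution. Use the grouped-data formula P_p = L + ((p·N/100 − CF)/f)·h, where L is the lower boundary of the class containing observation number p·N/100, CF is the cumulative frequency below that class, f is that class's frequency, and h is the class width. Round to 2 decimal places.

N = 138; target position k = 76/100 · 138 = 104.88.
Cumulative frequencies: 17, 44, 74, 93, 115, 128, 138.
Observation 104.88 falls in the class 2500 – <3000.
L = 2500, CF = 93, f = 22, h = 500.
P76 = 2500 + ((104.88 − 93)/22)·500 = 2500 + 270 = 2770.

2770.00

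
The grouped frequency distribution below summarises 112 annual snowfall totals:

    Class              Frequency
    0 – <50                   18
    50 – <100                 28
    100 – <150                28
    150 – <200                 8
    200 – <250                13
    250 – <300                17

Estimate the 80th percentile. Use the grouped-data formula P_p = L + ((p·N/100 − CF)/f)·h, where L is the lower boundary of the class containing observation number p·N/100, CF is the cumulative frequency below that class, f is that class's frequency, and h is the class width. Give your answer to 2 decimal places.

229.23

N = 112; target position k = 80/100 · 112 = 89.6.
Cumulative frequencies: 18, 46, 74, 82, 95, 112.
Observation 89.6 falls in the class 200 – <250.
L = 200, CF = 82, f = 13, h = 50.
P80 = 200 + ((89.6 − 82)/13)·50 = 200 + 29.2308 = 229.231.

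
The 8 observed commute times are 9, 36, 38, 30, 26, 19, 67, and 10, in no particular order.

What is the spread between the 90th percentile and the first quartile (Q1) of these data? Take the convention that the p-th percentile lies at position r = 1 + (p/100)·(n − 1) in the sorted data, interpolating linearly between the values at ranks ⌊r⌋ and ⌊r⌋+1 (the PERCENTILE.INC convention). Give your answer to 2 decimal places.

29.95

Sorted: 9, 10, 19, 26, 30, 36, 38, 67.
n = 8.
P25: r = 2.75; ranks 2–3 are 10, 19; interpolating gives 16.75.
P90: r = 7.3; ranks 7–8 are 38, 67; interpolating gives 46.7.
Difference: 46.7 − 16.75 = 29.95.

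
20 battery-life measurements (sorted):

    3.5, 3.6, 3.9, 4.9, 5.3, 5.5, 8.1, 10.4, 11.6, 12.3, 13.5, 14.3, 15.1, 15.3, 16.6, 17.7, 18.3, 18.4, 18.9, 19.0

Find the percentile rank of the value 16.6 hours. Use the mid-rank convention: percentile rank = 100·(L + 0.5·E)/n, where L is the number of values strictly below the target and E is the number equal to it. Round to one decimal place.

Count below 16.6: L = 14; count equal: E = 1; n = 20.
Percentile rank = 100·(14 + 0.5·1)/20 = 100·14.5/20 = 72.5.

72.5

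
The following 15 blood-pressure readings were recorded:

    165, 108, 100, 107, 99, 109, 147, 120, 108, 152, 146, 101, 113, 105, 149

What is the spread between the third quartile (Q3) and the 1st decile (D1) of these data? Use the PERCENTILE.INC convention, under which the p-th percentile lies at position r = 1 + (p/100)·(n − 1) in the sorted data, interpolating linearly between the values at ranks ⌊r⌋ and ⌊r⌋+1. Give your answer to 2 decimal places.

46.10

Sorted: 99, 100, 101, 105, 107, 108, 108, 109, 113, 120, 146, 147, 149, 152, 165.
n = 15.
P10: r = 2.4; ranks 2–3 are 100, 101; interpolating gives 100.4.
P75: r = 11.5; ranks 11–12 are 146, 147; interpolating gives 146.5.
Difference: 146.5 − 100.4 = 46.1.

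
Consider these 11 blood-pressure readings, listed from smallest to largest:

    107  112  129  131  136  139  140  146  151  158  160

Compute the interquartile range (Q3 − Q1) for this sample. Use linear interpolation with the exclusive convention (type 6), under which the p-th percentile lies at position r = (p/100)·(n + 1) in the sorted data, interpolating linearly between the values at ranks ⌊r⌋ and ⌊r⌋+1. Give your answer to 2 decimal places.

n = 11.
P25: r = 3 (integer) → 129.
P75: r = 9 (integer) → 151.
Difference: 151 − 129 = 22.

22.00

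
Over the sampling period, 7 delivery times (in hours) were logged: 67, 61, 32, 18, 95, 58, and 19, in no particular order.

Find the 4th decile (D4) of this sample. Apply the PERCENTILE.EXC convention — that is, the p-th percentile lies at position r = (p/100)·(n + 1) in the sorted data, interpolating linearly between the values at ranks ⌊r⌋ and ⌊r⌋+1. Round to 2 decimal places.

Sorted: 18, 19, 32, 58, 61, 67, 95.
n = 7.
r = (40/100)·(7 + 1) = 3.2.
Rank 3 is 32 and rank 4 is 58.
Interpolate: 32 + 0.2·(58 − 32) = 32 + 0.2·26 = 37.2.

37.20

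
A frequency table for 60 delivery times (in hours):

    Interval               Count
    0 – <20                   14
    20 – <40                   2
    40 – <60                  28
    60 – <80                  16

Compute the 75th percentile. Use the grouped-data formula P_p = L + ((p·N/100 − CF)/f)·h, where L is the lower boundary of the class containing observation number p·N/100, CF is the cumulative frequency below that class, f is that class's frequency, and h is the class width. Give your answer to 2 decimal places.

N = 60; target position k = 75/100 · 60 = 45.
Cumulative frequencies: 14, 16, 44, 60.
Observation 45 falls in the class 60 – <80.
L = 60, CF = 44, f = 16, h = 20.
P75 = 60 + ((45 − 44)/16)·20 = 60 + 1.25 = 61.25.

61.25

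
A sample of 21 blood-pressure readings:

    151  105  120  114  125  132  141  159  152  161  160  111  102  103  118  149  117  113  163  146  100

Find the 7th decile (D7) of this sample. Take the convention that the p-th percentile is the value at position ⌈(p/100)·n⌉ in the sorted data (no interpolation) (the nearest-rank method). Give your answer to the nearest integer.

Sorted: 100, 102, 103, 105, 111, 113, 114, 117, 118, 120, 125, 132, 141, 146, 149, 151, 152, 159, 160, 161, 163.
n = 21.
Position = ⌈70/100 · 21⌉ = ⌈14.7⌉ = 15.
The value at rank 15 is 149.

149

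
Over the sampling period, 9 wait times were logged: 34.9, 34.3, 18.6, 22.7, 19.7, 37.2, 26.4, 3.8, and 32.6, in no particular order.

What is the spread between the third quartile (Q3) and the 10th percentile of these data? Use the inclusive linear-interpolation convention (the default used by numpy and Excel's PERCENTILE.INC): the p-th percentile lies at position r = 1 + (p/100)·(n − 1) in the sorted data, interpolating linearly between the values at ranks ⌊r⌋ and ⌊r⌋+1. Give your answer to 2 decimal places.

18.66

Sorted: 3.8, 18.6, 19.7, 22.7, 26.4, 32.6, 34.3, 34.9, 37.2.
n = 9.
P10: r = 1.8; ranks 1–2 are 3.8, 18.6; interpolating gives 15.64.
P75: r = 7 (integer) → 34.3.
Difference: 34.3 − 15.64 = 18.66.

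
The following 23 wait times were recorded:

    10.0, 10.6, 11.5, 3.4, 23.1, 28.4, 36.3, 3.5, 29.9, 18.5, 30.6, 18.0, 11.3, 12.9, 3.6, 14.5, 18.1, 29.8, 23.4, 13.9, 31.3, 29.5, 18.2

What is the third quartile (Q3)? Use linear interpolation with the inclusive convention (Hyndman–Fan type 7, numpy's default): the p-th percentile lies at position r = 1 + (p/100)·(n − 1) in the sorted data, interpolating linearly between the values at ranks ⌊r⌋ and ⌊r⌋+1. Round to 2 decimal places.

28.95

Sorted: 3.4, 3.5, 3.6, 10.0, 10.6, 11.3, 11.5, 12.9, 13.9, 14.5, 18.0, 18.1, 18.2, 18.5, 23.1, 23.4, 28.4, 29.5, 29.8, 29.9, 30.6, 31.3, 36.3.
n = 23.
r = 1 + (75/100)·(23 − 1) = 1 + 16.5 = 17.5.
Rank 17 is 28.4 and rank 18 is 29.5.
Interpolate: 28.4 + 0.5·(29.5 − 28.4) = 28.4 + 0.5·1.1 = 28.95.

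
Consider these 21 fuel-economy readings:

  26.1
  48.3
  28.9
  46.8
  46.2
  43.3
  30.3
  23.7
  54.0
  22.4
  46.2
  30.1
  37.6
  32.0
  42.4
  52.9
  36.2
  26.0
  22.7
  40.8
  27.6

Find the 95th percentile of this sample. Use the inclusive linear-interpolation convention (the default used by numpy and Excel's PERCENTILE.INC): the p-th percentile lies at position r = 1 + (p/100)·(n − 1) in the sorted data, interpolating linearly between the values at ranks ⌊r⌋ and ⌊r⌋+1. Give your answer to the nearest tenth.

52.9

Sorted: 22.4, 22.7, 23.7, 26.0, 26.1, 27.6, 28.9, 30.1, 30.3, 32.0, 36.2, 37.6, 40.8, 42.4, 43.3, 46.2, 46.2, 46.8, 48.3, 52.9, 54.0.
n = 21.
r = 1 + (95/100)·(21 − 1) = 1 + 19 = 20.
r is an integer, so P95 is the value at rank 20: 52.9.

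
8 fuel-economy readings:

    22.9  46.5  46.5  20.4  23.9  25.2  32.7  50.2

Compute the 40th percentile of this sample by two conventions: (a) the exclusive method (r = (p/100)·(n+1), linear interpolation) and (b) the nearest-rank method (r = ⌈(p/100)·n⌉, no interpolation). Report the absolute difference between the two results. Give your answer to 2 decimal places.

0.52

Sorted: 20.4, 22.9, 23.9, 25.2, 32.7, 46.5, 46.5, 50.2.
n = 8.
(a) r = 3.6; between ranks 3 (23.9) and 4 (25.2): 24.68.
(b) the nearest-rank method: rank 4 → 25.2.
|24.68 − 25.2| = 0.52.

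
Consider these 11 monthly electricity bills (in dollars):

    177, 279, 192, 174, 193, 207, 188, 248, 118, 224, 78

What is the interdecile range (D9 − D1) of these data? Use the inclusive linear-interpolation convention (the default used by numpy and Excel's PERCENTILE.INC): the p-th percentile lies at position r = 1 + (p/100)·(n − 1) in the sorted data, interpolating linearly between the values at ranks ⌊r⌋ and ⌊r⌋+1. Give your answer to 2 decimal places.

Sorted: 78, 118, 174, 177, 188, 192, 193, 207, 224, 248, 279.
n = 11.
P10: r = 2 (integer) → 118.
P90: r = 10 (integer) → 248.
Difference: 248 − 118 = 130.

130.00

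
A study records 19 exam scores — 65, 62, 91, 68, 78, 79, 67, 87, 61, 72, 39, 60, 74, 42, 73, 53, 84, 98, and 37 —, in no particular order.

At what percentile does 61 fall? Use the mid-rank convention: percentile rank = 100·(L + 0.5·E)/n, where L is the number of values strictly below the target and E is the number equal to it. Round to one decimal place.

Sorted: 37, 39, 42, 53, 60, 61, 62, 65, 67, 68, 72, 73, 74, 78, 79, 84, 87, 91, 98.
Count below 61: L = 5; count equal: E = 1; n = 19.
Percentile rank = 100·(5 + 0.5·1)/19 = 100·5.5/19 = 28.95.

28.9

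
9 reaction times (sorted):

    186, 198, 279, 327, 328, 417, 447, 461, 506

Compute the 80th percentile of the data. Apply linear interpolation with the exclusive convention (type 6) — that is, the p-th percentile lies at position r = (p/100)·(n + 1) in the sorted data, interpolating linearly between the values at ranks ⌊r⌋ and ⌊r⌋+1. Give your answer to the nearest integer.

n = 9.
r = (80/100)·(9 + 1) = 8.
r is an integer, so P80 is the value at rank 8: 461.

461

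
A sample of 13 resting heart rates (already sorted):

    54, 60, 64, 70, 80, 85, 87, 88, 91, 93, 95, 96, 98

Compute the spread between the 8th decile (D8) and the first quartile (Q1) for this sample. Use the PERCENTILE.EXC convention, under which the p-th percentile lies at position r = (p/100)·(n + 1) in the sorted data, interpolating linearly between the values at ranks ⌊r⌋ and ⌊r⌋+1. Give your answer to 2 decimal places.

28.20

n = 13.
P25: r = 3.5; ranks 3–4 are 64, 70; interpolating gives 67.
P80: r = 11.2; ranks 11–12 are 95, 96; interpolating gives 95.2.
Difference: 95.2 − 67 = 28.2.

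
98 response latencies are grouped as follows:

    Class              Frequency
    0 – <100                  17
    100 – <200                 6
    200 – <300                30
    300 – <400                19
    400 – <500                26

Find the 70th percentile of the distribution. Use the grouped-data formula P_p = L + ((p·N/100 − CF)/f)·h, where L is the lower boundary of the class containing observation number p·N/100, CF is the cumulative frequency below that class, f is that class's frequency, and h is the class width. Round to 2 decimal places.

N = 98; target position k = 70/100 · 98 = 68.6.
Cumulative frequencies: 17, 23, 53, 72, 98.
Observation 68.6 falls in the class 300 – <400.
L = 300, CF = 53, f = 19, h = 100.
P70 = 300 + ((68.6 − 53)/19)·100 = 300 + 82.1053 = 382.105.

382.11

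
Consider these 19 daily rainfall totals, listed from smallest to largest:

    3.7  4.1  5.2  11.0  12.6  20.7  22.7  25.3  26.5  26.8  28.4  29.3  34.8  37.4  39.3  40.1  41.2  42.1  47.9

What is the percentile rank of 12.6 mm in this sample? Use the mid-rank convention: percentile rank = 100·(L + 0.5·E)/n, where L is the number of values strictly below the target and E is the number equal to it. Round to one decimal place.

Count below 12.6: L = 4; count equal: E = 1; n = 19.
Percentile rank = 100·(4 + 0.5·1)/19 = 100·4.5/19 = 23.68.

23.7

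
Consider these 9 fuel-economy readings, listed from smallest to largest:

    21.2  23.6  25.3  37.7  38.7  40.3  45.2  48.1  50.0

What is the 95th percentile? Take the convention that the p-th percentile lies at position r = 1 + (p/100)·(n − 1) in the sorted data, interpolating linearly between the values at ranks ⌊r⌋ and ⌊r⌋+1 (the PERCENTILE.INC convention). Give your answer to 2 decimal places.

n = 9.
r = 1 + (95/100)·(9 − 1) = 1 + 7.6 = 8.6.
Rank 8 is 48.1 and rank 9 is 50.0.
Interpolate: 48.1 + 0.6·(50.0 − 48.1) = 48.1 + 0.6·1.9 = 49.24.

49.24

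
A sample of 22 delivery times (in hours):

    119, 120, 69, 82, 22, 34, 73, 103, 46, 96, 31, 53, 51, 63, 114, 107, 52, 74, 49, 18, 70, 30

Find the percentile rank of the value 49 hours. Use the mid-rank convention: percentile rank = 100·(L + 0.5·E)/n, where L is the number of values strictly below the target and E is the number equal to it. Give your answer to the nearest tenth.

29.5

Sorted: 18, 22, 30, 31, 34, 46, 49, 51, 52, 53, 63, 69, 70, 73, 74, 82, 96, 103, 107, 114, 119, 120.
Count below 49: L = 6; count equal: E = 1; n = 22.
Percentile rank = 100·(6 + 0.5·1)/22 = 100·6.5/22 = 29.55.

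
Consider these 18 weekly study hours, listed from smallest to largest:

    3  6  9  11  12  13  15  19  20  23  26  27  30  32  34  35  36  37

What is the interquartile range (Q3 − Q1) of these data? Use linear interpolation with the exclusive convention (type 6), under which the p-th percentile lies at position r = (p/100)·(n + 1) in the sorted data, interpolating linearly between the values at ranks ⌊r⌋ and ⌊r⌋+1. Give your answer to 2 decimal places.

20.75

n = 18.
P25: r = 4.75; ranks 4–5 are 11, 12; interpolating gives 11.75.
P75: r = 14.25; ranks 14–15 are 32, 34; interpolating gives 32.5.
Difference: 32.5 − 11.75 = 20.75.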